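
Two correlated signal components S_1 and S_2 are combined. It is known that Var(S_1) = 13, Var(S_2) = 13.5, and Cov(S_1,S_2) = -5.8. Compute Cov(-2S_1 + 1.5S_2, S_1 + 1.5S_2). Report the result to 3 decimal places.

Cov(-2S_1 + 1.5S_2, S_1 + 1.5S_2) = (-2)(1)Var(S_1) + (1.5)(1.5)Var(S_2) + [(-2)(1.5) + (1.5)(1)]Cov(S_1,S_2)
= -2·13 + 2.25·13.5 + -1.5·-5.8 = 13.075

13.075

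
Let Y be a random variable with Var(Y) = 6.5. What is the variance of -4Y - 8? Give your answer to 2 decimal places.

Var(-4Y - 8) = (-4)²·Var(Y) = 16·6.5 = 104

104.00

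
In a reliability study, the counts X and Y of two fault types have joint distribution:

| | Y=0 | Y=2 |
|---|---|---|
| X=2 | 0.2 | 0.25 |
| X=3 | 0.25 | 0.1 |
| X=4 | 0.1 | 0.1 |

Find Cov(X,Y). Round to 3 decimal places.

-0.075

E[X] = 2.75,  E[Y] = 0.9
E[XY] = 2.4
Cov(X,Y) = E[XY] − E[X]E[Y] = 2.4 − (2.75)(0.9) = -0.075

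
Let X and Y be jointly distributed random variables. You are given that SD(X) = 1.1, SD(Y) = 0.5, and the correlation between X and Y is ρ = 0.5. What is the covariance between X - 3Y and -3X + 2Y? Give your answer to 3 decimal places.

var(X) = (1.1)² = 1.21;  var(Y) = (0.5)² = 0.25
cov(X,Y) = ρ·SD(X)·SD(Y) = 0.5·1.1·0.5 = 0.275
cov(X - 3Y, -3X + 2Y) = (1)(-3)var(X) + (-3)(2)var(Y) + [(1)(2) + (-3)(-3)]cov(X,Y)
= -3·1.21 + -6·0.25 + 11·0.275 = -2.105

-2.105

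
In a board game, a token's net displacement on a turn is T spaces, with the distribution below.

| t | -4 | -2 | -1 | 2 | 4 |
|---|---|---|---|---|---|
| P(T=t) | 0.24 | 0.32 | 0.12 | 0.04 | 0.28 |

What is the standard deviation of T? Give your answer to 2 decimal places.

3.10

E[T] = (-4)(0.24) + (-2)(0.32) + (-1)(0.12) + (2)(0.04) + (4)(0.28) = -0.52
E[T²] = (-4)²(0.24) + (-2)²(0.32) + (-1)²(0.12) + (2)²(0.04) + (4)²(0.28) = 9.88
V(T) = E[T²] − (E[T])² = 9.88 − (-0.52)² = 9.6096
SD(T) = √9.6096 ≈ 3.10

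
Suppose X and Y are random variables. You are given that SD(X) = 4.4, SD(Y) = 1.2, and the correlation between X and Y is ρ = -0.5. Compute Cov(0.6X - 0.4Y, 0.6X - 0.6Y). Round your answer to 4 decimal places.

8.8992

var(X) = (4.4)² = 19.36;  var(Y) = (1.2)² = 1.44
Cov(X,Y) = ρ·SD(X)·SD(Y) = -0.5·4.4·1.2 = -2.64
Cov(0.6X - 0.4Y, 0.6X - 0.6Y) = (0.6)(0.6)var(X) + (-0.4)(-0.6)var(Y) + [(0.6)(-0.6) + (-0.4)(0.6)]Cov(X,Y)
= 0.36·19.36 + 0.24·1.44 + -0.6·-2.64 = 8.8992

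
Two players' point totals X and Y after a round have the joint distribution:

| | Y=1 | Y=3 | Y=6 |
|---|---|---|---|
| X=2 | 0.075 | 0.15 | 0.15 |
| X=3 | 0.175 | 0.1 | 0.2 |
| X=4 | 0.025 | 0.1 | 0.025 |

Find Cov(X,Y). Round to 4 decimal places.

E[X] = 2.775,  E[Y] = 3.575
E[XY] = 9.775
Cov(X,Y) = E[XY] − E[X]E[Y] = 9.775 − (2.775)(3.575) = -0.145625

-0.1456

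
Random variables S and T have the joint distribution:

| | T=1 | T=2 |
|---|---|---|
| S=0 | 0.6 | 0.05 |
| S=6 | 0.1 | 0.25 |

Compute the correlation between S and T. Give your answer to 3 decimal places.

E[S] = 2.1,  E[T] = 1.3
E[ST] = 3.6
cov(S,T) = E[ST] − E[S]E[T] = 3.6 − (2.1)(1.3) = 0.87
Var(S) = 8.19,  Var(T) = 0.21
ρ = 0.87 / √(8.19·0.21) ≈ 0.663

0.663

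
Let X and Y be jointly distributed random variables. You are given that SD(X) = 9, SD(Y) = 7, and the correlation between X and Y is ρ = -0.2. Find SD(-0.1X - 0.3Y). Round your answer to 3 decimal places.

Var(X) = (9)² = 81;  Var(Y) = (7)² = 49
Cov(X,Y) = ρ·SD(X)·SD(Y) = -0.2·9·7 = -12.6
Var(-0.1X - 0.3Y) = (-0.1)²·Var(X) + (-0.3)²·Var(Y) + 2·(-0.1)·(-0.3)·Cov(X,Y)
= 0.01·81 + 0.09·49 + 0.06·-12.6 = 4.464
SD(-0.1X - 0.3Y) = √4.464 ≈ 2.113

2.113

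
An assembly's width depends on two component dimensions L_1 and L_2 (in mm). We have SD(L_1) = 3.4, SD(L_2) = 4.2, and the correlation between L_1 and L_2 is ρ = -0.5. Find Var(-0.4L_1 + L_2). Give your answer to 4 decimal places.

Var(L_1) = (3.4)² = 11.56;  Var(L_2) = (4.2)² = 17.64
Cov(L_1,L_2) = ρ·SD(L_1)·SD(L_2) = -0.5·3.4·4.2 = -7.14
Var(-0.4L_1 + L_2) = (-0.4)²·Var(L_1) + (1)²·Var(L_2) + 2·(-0.4)·(1)·Cov(L_1,L_2)
= 0.16·11.56 + 1·17.64 + -0.8·-7.14 = 25.2016

25.2016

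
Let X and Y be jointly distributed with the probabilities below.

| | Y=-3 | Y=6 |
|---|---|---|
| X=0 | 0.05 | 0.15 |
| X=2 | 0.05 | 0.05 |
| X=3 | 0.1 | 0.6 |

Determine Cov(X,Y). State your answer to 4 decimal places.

E[X] = 2.3,  E[Y] = 4.2
E[XY] = 10.2
Cov(X,Y) = E[XY] − E[X]E[Y] = 10.2 − (2.3)(4.2) = 0.54

0.5400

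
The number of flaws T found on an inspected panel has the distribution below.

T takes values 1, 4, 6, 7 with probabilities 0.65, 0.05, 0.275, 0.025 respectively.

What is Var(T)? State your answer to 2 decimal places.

5.42

E[T] = (1)(0.65) + (4)(0.05) + (6)(0.275) + (7)(0.025) = 2.675
E[T²] = (1)²(0.65) + (4)²(0.05) + (6)²(0.275) + (7)²(0.025) = 12.575
Var(T) = E[T²] − (E[T])² = 12.575 − (2.675)² = 5.419375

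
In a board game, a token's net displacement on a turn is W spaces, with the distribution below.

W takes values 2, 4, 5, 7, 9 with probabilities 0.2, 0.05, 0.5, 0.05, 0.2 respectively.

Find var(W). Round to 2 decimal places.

E[W] = (2)(0.2) + (4)(0.05) + (5)(0.5) + (7)(0.05) + (9)(0.2) = 5.25
E[W²] = (2)²(0.2) + (4)²(0.05) + (5)²(0.5) + (7)²(0.05) + (9)²(0.2) = 32.75
var(W) = E[W²] − (E[W])² = 32.75 − (5.25)² = 5.1875

5.19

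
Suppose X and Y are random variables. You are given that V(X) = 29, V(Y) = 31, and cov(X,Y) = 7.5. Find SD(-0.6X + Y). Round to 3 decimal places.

V(-0.6X + Y) = (-0.6)²·V(X) + (1)²·V(Y) + 2·(-0.6)·(1)·cov(X,Y)
= 0.36·29 + 1·31 + -1.2·7.5 = 32.44
SD(-0.6X + Y) = √32.44 ≈ 5.696

5.696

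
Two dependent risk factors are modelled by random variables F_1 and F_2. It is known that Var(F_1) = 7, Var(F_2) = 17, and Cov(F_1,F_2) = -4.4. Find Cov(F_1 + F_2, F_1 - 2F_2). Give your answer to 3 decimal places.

-22.600

Cov(F_1 + F_2, F_1 - 2F_2) = (1)(1)Var(F_1) + (1)(-2)Var(F_2) + [(1)(-2) + (1)(1)]Cov(F_1,F_2)
= 1·7 + -2·17 + -1·-4.4 = -22.6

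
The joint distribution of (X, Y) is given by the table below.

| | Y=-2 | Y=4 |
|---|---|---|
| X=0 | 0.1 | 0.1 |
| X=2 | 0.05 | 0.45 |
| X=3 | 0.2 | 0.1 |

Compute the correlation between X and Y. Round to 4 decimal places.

-0.0703

E[X] = 1.9,  E[Y] = 1.9
E[XY] = 3.4
Cov(X,Y) = E[XY] − E[X]E[Y] = 3.4 − (1.9)(1.9) = -0.21
Var(X) = 1.09,  Var(Y) = 8.19
ρ = -0.21 / √(1.09·8.19) ≈ -0.0703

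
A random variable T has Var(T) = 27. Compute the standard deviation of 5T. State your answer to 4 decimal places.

Var(5T) = (5)²·27 = 675
σ(5T) = √675 ≈ 25.9808

25.9808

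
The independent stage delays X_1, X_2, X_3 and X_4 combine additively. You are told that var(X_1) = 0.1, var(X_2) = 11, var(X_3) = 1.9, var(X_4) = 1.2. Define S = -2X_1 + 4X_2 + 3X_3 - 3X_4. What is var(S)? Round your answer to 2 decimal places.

By independence, var(S) = (-2)²var(X_1) + (4)²var(X_2) + (3)²var(X_3) + (-3)²var(X_4)
= (-2)²·0.1 + (4)²·11 + (3)²·1.9 + (-3)²·1.2 = 204.3

204.30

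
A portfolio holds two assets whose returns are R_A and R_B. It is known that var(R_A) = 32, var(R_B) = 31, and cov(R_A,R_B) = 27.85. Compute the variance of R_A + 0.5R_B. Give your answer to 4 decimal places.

67.6000

var(R_A + 0.5R_B) = (1)²·var(R_A) + (0.5)²·var(R_B) + 2·(1)·(0.5)·cov(R_A,R_B)
= 1·32 + 0.25·31 + 1·27.85 = 67.6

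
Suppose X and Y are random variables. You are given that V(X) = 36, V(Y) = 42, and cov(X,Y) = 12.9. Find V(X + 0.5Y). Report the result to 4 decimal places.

V(X + 0.5Y) = (1)²·V(X) + (0.5)²·V(Y) + 2·(1)·(0.5)·cov(X,Y)
= 1·36 + 0.25·42 + 1·12.9 = 59.4

59.4000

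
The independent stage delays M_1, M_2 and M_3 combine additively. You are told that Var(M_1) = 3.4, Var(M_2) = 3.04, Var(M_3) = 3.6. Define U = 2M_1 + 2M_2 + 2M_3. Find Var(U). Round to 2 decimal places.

By independence, Var(U) = (2)²Var(M_1) + (2)²Var(M_2) + (2)²Var(M_3)
= (2)²·3.4 + (2)²·3.04 + (2)²·3.6 = 40.16

40.16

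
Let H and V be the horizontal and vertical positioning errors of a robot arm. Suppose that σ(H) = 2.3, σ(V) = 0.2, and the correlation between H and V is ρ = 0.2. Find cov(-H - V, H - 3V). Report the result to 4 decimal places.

var(H) = (2.3)² = 5.29;  var(V) = (0.2)² = 0.04
cov(H,V) = ρ·σ(H)·σ(V) = 0.2·2.3·0.2 = 0.092
cov(-H - V, H - 3V) = (-1)(1)var(H) + (-1)(-3)var(V) + [(-1)(-3) + (-1)(1)]cov(H,V)
= -1·5.29 + 3·0.04 + 2·0.092 = -4.986

-4.9860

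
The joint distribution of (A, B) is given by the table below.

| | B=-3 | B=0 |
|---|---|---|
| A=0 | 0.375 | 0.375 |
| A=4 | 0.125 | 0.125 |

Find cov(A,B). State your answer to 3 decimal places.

E[A] = 1,  E[B] = -1.5
E[AB] = -1.5
cov(A,B) = E[AB] − E[A]E[B] = -1.5 − (1)(-1.5) = 0

0.000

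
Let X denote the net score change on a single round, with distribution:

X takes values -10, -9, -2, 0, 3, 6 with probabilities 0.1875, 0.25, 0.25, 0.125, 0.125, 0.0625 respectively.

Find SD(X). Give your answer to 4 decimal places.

5.3254

E[X] = (-10)(0.1875) + (-9)(0.25) + (-2)(0.25) + (0)(0.125) + (3)(0.125) + (6)(0.0625) = -3.875
E[X²] = (-10)²(0.1875) + (-9)²(0.25) + (-2)²(0.25) + (0)²(0.125) + (3)²(0.125) + (6)²(0.0625) = 43.375
var(X) = E[X²] − (E[X])² = 43.375 − (-3.875)² = 28.359375
SD(X) = √28.359375 ≈ 5.3254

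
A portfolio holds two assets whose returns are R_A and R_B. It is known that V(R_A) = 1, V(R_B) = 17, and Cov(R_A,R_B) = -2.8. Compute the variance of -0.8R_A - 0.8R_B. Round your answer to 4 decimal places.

V(-0.8R_A - 0.8R_B) = (-0.8)²·V(R_A) + (-0.8)²·V(R_B) + 2·(-0.8)·(-0.8)·Cov(R_A,R_B)
= 0.64·1 + 0.64·17 + 1.28·-2.8 = 7.936

7.9360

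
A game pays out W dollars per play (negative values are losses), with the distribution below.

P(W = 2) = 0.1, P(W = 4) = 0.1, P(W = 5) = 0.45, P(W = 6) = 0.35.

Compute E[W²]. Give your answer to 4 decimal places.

25.8500

E[W²] = (2)²(0.1) + (4)²(0.1) + (5)²(0.45) + (6)²(0.35) = 25.85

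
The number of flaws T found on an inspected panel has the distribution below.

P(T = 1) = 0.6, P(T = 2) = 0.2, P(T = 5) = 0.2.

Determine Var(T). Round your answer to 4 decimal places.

2.4000

E[T] = (1)(0.6) + (2)(0.2) + (5)(0.2) = 2
E[T²] = (1)²(0.6) + (2)²(0.2) + (5)²(0.2) = 6.4
Var(T) = E[T²] − (E[T])² = 6.4 − (2)² = 2.4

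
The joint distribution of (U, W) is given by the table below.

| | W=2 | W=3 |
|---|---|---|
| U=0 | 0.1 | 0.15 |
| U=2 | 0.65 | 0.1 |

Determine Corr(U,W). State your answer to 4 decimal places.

-0.4667

E[U] = 1.5,  E[W] = 2.25
E[UW] = 3.2
Cov(U,W) = E[UW] − E[U]E[W] = 3.2 − (1.5)(2.25) = -0.175
Var(U) = 0.75,  Var(W) = 0.1875
ρ = -0.175 / √(0.75·0.1875) ≈ -0.4667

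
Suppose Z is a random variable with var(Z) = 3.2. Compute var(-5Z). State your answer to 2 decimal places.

var(-5Z) = (-5)²·var(Z) = 25·3.2 = 80

80.00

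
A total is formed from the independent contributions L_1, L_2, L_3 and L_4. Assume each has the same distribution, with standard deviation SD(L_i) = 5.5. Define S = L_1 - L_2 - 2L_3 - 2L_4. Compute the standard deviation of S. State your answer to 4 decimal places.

var(L_i) = (5.5)² = 30.25
By independence, var(S) = (1)²var(L_1) + (-1)²var(L_2) + (-2)²var(L_3) + (-2)²var(L_4)
= (1)²·30.25 + (-1)²·30.25 + (-2)²·30.25 + (-2)²·30.25 = 302.5
SD(S) = √302.5 ≈ 17.3925

17.3925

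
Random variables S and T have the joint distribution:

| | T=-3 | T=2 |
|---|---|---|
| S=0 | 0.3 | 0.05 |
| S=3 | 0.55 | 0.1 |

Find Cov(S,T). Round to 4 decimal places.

0.0375

E[S] = 1.95,  E[T] = -2.25
E[ST] = -4.35
Cov(S,T) = E[ST] − E[S]E[T] = -4.35 − (1.95)(-2.25) = 0.0375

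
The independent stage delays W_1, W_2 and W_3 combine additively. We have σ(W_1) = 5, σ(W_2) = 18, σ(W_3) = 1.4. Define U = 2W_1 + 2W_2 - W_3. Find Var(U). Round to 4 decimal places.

1397.9600

Var(W_1) = 25, Var(W_2) = 324, Var(W_3) = 1.96
By independence, Var(U) = (2)²Var(W_1) + (2)²Var(W_2) + (-1)²Var(W_3)
= (2)²·25 + (2)²·324 + (-1)²·1.96 = 1397.96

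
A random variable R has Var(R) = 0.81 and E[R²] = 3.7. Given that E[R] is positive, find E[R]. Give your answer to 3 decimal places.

(E[R])² = E[R²] − Var(R) = 3.7 − 0.81 = 2.89
E[R] = √2.89 = 1.7

1.700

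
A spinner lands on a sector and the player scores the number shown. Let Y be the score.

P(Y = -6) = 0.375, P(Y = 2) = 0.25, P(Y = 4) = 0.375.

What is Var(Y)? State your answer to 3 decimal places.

E[Y] = (-6)(0.375) + (2)(0.25) + (4)(0.375) = -0.25
E[Y²] = (-6)²(0.375) + (2)²(0.25) + (4)²(0.375) = 20.5
Var(Y) = E[Y²] − (E[Y])² = 20.5 − (-0.25)² = 20.4375

20.438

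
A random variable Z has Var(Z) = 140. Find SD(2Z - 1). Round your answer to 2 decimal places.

23.66

Var(2Z - 1) = (2)²·140 = 560
SD(2Z - 1) = √560 ≈ 23.66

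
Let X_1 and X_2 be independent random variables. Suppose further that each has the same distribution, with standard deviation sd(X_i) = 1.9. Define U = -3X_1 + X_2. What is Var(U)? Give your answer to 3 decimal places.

36.100

Var(X_i) = (1.9)² = 3.61
By independence, Var(U) = (-3)²Var(X_1) + (1)²Var(X_2)
= (-3)²·3.61 + (1)²·3.61 = 36.1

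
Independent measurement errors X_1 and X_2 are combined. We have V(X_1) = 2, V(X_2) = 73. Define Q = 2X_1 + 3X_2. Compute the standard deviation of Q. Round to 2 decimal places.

By independence, V(Q) = (2)²V(X_1) + (3)²V(X_2)
= (2)²·2 + (3)²·73 = 665
SD(Q) = √665 ≈ 25.79

25.79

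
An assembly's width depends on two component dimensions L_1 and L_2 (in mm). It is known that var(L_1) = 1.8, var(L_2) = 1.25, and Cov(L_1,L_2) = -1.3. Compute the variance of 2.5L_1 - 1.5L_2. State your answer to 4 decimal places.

var(2.5L_1 - 1.5L_2) = (2.5)²·var(L_1) + (-1.5)²·var(L_2) + 2·(2.5)·(-1.5)·Cov(L_1,L_2)
= 6.25·1.8 + 2.25·1.25 + -7.5·-1.3 = 23.8125

23.8125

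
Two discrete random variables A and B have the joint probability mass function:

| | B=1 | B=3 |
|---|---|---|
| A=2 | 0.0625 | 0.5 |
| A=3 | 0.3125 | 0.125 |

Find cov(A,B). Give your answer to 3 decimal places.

E[A] = 2.4375,  E[B] = 2.25
E[AB] = 5.1875
cov(A,B) = E[AB] − E[A]E[B] = 5.1875 − (2.4375)(2.25) = -0.296875

-0.297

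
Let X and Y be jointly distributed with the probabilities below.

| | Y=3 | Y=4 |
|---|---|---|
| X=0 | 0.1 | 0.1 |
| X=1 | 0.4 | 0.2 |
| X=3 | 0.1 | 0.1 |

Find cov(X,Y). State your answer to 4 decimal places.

E[X] = 1.2,  E[Y] = 3.4
E[XY] = 4.1
cov(X,Y) = E[XY] − E[X]E[Y] = 4.1 − (1.2)(3.4) = 0.02

0.0200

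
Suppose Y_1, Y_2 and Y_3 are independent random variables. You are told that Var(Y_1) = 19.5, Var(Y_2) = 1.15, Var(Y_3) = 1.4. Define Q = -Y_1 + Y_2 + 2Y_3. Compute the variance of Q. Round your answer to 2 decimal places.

By independence, Var(Q) = (-1)²Var(Y_1) + (1)²Var(Y_2) + (2)²Var(Y_3)
= (-1)²·19.5 + (1)²·1.15 + (2)²·1.4 = 26.25

26.25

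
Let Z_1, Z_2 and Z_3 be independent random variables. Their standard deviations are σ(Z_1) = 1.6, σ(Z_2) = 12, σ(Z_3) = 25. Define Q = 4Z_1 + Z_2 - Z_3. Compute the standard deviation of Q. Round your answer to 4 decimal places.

28.4598

Var(Z_1) = 2.56, Var(Z_2) = 144, Var(Z_3) = 625
By independence, Var(Q) = (4)²Var(Z_1) + (1)²Var(Z_2) + (-1)²Var(Z_3)
= (4)²·2.56 + (1)²·144 + (-1)²·625 = 809.96
σ(Q) = √809.96 ≈ 28.4598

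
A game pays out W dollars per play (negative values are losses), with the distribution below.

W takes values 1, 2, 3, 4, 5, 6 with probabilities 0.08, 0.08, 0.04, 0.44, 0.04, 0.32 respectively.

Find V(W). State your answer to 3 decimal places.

2.342

E[W] = (1)(0.08) + (2)(0.08) + (3)(0.04) + (4)(0.44) + (5)(0.04) + (6)(0.32) = 4.24
E[W²] = (1)²(0.08) + (2)²(0.08) + (3)²(0.04) + (4)²(0.44) + (5)²(0.04) + (6)²(0.32) = 20.32
V(W) = E[W²] − (E[W])² = 20.32 − (4.24)² = 2.3424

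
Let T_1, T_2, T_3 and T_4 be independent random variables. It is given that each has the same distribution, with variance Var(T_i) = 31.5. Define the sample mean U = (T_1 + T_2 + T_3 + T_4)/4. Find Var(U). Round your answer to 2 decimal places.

7.88

By independence, Var(U) = (0.25)²Var(T_1) + (0.25)²Var(T_2) + (0.25)²Var(T_3) + (0.25)²Var(T_4)
= (0.25)²·31.5 + (0.25)²·31.5 + (0.25)²·31.5 + (0.25)²·31.5 = 7.875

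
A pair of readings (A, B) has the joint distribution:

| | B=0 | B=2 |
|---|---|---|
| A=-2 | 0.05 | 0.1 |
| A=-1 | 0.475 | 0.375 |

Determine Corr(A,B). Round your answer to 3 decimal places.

-0.161

E[A] = -1.15,  E[B] = 0.95
E[AB] = -1.15
cov(A,B) = E[AB] − E[A]E[B] = -1.15 − (-1.15)(0.95) = -0.0575
Var(A) = 0.1275,  Var(B) = 0.9975
ρ = -0.0575 / √(0.1275·0.9975) ≈ -0.161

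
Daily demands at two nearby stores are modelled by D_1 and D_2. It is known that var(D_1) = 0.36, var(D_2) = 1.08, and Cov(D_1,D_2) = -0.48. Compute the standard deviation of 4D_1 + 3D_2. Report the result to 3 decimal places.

1.990

var(4D_1 + 3D_2) = (4)²·var(D_1) + (3)²·var(D_2) + 2·(4)·(3)·Cov(D_1,D_2)
= 16·0.36 + 9·1.08 + 24·-0.48 = 3.96
sd(4D_1 + 3D_2) = √3.96 ≈ 1.990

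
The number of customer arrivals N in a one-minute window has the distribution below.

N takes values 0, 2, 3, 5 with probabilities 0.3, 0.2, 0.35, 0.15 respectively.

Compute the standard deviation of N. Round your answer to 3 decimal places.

E[N] = (0)(0.3) + (2)(0.2) + (3)(0.35) + (5)(0.15) = 2.2
E[N²] = (0)²(0.3) + (2)²(0.2) + (3)²(0.35) + (5)²(0.15) = 7.7
var(N) = E[N²] − (E[N])² = 7.7 − (2.2)² = 2.86
SD(N) = √2.86 ≈ 1.691

1.691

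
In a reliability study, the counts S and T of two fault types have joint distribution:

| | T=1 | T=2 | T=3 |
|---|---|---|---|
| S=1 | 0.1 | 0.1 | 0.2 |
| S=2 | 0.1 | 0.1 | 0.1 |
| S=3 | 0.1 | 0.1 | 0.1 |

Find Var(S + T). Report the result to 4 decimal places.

E[S] = 1.9,  E[T] = 2.1,  E[ST] = 3.9
Var(S) = 4.3 − (1.9)² = 0.69;  Var(T) = 5.1 − (2.1)² = 0.69
cov(S,T) = 3.9 − (1.9)(2.1) = -0.09
Var(S + T) = (1)²·0.69 + (1)²·0.69 + 2·(1)·(1)·-0.09 = 1.2

1.2000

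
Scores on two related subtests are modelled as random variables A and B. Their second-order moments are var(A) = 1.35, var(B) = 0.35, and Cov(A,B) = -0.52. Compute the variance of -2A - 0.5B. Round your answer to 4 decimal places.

var(-2A - 0.5B) = (-2)²·var(A) + (-0.5)²·var(B) + 2·(-2)·(-0.5)·Cov(A,B)
= 4·1.35 + 0.25·0.35 + 2·-0.52 = 4.4475

4.4475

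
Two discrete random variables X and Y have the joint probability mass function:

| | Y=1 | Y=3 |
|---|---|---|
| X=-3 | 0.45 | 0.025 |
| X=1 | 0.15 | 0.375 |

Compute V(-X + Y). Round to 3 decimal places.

2.310

E[X] = -0.9,  E[Y] = 1.8,  E[XY] = -0.3
V(X) = 4.8 − (-0.9)² = 3.99;  V(Y) = 4.2 − (1.8)² = 0.96
Cov(X,Y) = -0.3 − (-0.9)(1.8) = 1.32
V(-X + Y) = (-1)²·3.99 + (1)²·0.96 + 2·(-1)·(1)·1.32 = 2.31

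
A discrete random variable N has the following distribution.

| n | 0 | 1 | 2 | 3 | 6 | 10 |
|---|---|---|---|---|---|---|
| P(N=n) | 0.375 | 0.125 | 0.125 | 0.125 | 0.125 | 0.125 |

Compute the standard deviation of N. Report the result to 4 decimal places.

E[N] = (0)(0.375) + (1)(0.125) + (2)(0.125) + (3)(0.125) + (6)(0.125) + (10)(0.125) = 2.75
E[N²] = (0)²(0.375) + (1)²(0.125) + (2)²(0.125) + (3)²(0.125) + (6)²(0.125) + (10)²(0.125) = 18.75
V(N) = E[N²] − (E[N])² = 18.75 − (2.75)² = 11.1875
σ(N) = √11.1875 ≈ 3.3448

3.3448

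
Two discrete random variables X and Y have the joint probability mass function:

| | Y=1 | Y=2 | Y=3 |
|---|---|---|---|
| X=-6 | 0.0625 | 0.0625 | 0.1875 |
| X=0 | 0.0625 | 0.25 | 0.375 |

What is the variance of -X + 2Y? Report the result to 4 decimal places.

9.4375

E[X] = -1.875,  E[Y] = 2.4375,  E[XY] = -4.5
Var(X) = 11.25 − (-1.875)² = 7.734375;  Var(Y) = 6.4375 − (2.4375)² = 0.49609375
Cov(X,Y) = -4.5 − (-1.875)(2.4375) = 0.0703125
Var(-X + 2Y) = (-1)²·7.734375 + (2)²·0.49609375 + 2·(-1)·(2)·0.0703125 = 9.4375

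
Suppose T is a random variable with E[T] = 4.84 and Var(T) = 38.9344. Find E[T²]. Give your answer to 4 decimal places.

E[T²] = Var(T) + (E[T])² = 38.9344 + (4.84)² = 62.36

62.3600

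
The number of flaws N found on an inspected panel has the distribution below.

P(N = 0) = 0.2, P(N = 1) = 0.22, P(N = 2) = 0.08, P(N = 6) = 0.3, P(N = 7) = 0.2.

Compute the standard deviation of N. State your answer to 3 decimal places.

2.885

E[N] = (0)(0.2) + (1)(0.22) + (2)(0.08) + (6)(0.3) + (7)(0.2) = 3.58
E[N²] = (0)²(0.2) + (1)²(0.22) + (2)²(0.08) + (6)²(0.3) + (7)²(0.2) = 21.14
Var(N) = E[N²] − (E[N])² = 21.14 − (3.58)² = 8.3236
SD(N) = √8.3236 ≈ 2.885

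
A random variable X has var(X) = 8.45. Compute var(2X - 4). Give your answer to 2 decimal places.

var(2X - 4) = (2)²·var(X) = 4·8.45 = 33.8

33.80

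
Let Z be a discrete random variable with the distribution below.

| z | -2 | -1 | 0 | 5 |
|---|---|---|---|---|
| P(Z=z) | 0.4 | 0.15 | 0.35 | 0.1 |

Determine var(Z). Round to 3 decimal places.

E[Z] = (-2)(0.4) + (-1)(0.15) + (0)(0.35) + (5)(0.1) = -0.45
E[Z²] = (-2)²(0.4) + (-1)²(0.15) + (0)²(0.35) + (5)²(0.1) = 4.25
var(Z) = E[Z²] − (E[Z])² = 4.25 − (-0.45)² = 4.0475

4.048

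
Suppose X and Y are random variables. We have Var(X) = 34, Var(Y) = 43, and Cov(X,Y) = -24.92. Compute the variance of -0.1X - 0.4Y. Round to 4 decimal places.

Var(-0.1X - 0.4Y) = (-0.1)²·Var(X) + (-0.4)²·Var(Y) + 2·(-0.1)·(-0.4)·Cov(X,Y)
= 0.01·34 + 0.16·43 + 0.08·-24.92 = 5.2264

5.2264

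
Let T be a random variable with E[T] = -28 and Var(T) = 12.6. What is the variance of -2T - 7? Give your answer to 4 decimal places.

Var(-2T - 7) = (-2)²·Var(T) = 4·12.6 = 50.4

50.4000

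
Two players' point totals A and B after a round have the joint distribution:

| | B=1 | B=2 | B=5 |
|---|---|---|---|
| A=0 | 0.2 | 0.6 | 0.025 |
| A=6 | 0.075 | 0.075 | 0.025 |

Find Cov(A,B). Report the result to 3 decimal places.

0.131

E[A] = 1.05,  E[B] = 1.875
E[AB] = 2.1
Cov(A,B) = E[AB] − E[A]E[B] = 2.1 − (1.05)(1.875) = 0.13125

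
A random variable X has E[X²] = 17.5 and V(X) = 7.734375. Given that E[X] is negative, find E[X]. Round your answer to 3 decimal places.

-3.125

(E[X])² = E[X²] − V(X) = 17.5 − 7.734375 = 9.765625
E[X] = −√9.765625 = -3.125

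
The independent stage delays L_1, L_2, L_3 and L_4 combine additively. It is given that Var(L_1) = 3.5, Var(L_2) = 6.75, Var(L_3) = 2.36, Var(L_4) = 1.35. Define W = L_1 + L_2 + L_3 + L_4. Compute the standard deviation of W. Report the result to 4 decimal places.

3.7363

By independence, Var(W) = (1)²Var(L_1) + (1)²Var(L_2) + (1)²Var(L_3) + (1)²Var(L_4)
= (1)²·3.5 + (1)²·6.75 + (1)²·2.36 + (1)²·1.35 = 13.96
σ(W) = √13.96 ≈ 3.7363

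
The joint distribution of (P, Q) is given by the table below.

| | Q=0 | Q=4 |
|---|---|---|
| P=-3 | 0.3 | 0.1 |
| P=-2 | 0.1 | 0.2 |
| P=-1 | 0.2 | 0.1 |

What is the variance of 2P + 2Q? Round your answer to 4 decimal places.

19.4000

E[P] = -2.1,  E[Q] = 1.6,  E[PQ] = -3.2
Var(P) = 5.1 − (-2.1)² = 0.69;  Var(Q) = 6.4 − (1.6)² = 3.84
cov(P,Q) = -3.2 − (-2.1)(1.6) = 0.16
Var(2P + 2Q) = (2)²·0.69 + (2)²·3.84 + 2·(2)·(2)·0.16 = 19.4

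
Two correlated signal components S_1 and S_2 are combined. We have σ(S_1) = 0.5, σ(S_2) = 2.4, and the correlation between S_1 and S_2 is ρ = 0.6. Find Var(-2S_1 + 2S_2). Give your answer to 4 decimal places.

18.2800

Var(S_1) = (0.5)² = 0.25;  Var(S_2) = (2.4)² = 5.76
cov(S_1,S_2) = ρ·σ(S_1)·σ(S_2) = 0.6·0.5·2.4 = 0.72
Var(-2S_1 + 2S_2) = (-2)²·Var(S_1) + (2)²·Var(S_2) + 2·(-2)·(2)·cov(S_1,S_2)
= 4·0.25 + 4·5.76 + -8·0.72 = 18.28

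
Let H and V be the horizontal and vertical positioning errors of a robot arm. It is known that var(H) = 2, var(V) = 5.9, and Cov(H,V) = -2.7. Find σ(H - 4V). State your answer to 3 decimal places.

var(H - 4V) = (1)²·var(H) + (-4)²·var(V) + 2·(1)·(-4)·Cov(H,V)
= 1·2 + 16·5.9 + -8·-2.7 = 118
σ(H - 4V) = √118 ≈ 10.863

10.863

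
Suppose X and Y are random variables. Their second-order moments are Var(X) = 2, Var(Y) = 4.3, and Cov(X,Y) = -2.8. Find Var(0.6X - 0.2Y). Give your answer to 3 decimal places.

Var(0.6X - 0.2Y) = (0.6)²·Var(X) + (-0.2)²·Var(Y) + 2·(0.6)·(-0.2)·Cov(X,Y)
= 0.36·2 + 0.04·4.3 + -0.24·-2.8 = 1.564

1.564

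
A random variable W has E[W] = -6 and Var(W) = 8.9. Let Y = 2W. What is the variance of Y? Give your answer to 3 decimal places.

35.600

Var(2W) = (2)²·Var(W) = 4·8.9 = 35.6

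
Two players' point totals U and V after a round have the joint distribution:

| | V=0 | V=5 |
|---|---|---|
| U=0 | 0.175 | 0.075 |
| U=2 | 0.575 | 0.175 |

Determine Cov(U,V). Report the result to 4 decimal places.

-0.1250

E[U] = 1.5,  E[V] = 1.25
E[UV] = 1.75
Cov(U,V) = E[UV] − E[U]E[V] = 1.75 − (1.5)(1.25) = -0.125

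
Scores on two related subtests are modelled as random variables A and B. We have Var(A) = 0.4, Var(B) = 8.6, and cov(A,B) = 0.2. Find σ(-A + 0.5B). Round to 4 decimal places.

1.5330

Var(-A + 0.5B) = (-1)²·Var(A) + (0.5)²·Var(B) + 2·(-1)·(0.5)·cov(A,B)
= 1·0.4 + 0.25·8.6 + -1·0.2 = 2.35
σ(-A + 0.5B) = √2.35 ≈ 1.5330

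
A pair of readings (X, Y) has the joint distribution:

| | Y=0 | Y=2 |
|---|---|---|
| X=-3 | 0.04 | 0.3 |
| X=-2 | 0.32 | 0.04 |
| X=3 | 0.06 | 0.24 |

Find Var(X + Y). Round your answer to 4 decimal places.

8.3776

E[X] = -0.84,  E[Y] = 1.16,  E[XY] = -0.52
Var(X) = 7.2 − (-0.84)² = 6.4944;  Var(Y) = 2.32 − (1.16)² = 0.9744
Cov(X,Y) = -0.52 − (-0.84)(1.16) = 0.4544
Var(X + Y) = (1)²·6.4944 + (1)²·0.9744 + 2·(1)·(1)·0.4544 = 8.3776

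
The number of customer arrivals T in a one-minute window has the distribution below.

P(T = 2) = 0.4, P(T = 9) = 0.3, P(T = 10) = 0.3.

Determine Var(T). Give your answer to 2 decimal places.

E[T] = (2)(0.4) + (9)(0.3) + (10)(0.3) = 6.5
E[T²] = (2)²(0.4) + (9)²(0.3) + (10)²(0.3) = 55.9
Var(T) = E[T²] − (E[T])² = 55.9 − (6.5)² = 13.65

13.65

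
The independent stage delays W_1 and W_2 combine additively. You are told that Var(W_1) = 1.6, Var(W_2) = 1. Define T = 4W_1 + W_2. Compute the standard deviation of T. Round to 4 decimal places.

By independence, Var(T) = (4)²Var(W_1) + (1)²Var(W_2)
= (4)²·1.6 + (1)²·1 = 26.6
σ(T) = √26.6 ≈ 5.1575

5.1575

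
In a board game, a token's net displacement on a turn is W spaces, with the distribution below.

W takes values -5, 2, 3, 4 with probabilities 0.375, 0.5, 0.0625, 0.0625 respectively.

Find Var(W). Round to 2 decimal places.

12.75

E[W] = (-5)(0.375) + (2)(0.5) + (3)(0.0625) + (4)(0.0625) = -0.4375
E[W²] = (-5)²(0.375) + (2)²(0.5) + (3)²(0.0625) + (4)²(0.0625) = 12.9375
Var(W) = E[W²] − (E[W])² = 12.9375 − (-0.4375)² = 12.74609375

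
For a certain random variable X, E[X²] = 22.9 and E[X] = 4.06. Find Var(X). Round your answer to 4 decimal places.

Var(X) = 22.9 − (4.06)² = 6.4164

6.4164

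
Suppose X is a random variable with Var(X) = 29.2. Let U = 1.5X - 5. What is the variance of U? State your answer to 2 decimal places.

Var(1.5X - 5) = (1.5)²·Var(X) = 2.25·29.2 = 65.7

65.70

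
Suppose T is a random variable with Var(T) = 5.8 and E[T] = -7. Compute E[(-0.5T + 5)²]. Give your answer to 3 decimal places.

73.700

E[-0.5T + 5] = -0.5·-7 + 5 = 8.5
Var(-0.5T + 5) = (-0.5)²·5.8 = 1.45
E[(-0.5T + 5)²] = Var((-0.5T + 5)) + (E[(-0.5T + 5)])² = 1.45 + (8.5)² = 73.7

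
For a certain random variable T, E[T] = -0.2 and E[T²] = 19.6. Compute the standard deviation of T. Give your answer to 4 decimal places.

4.4227

Var(T) = 19.6 − (-0.2)² = 19.56
σ(T) = √19.56 ≈ 4.4227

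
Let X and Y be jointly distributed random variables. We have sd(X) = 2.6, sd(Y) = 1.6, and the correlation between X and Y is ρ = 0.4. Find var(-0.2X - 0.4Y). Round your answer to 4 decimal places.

0.9462

var(X) = (2.6)² = 6.76;  var(Y) = (1.6)² = 2.56
Cov(X,Y) = ρ·sd(X)·sd(Y) = 0.4·2.6·1.6 = 1.664
var(-0.2X - 0.4Y) = (-0.2)²·var(X) + (-0.4)²·var(Y) + 2·(-0.2)·(-0.4)·Cov(X,Y)
= 0.04·6.76 + 0.16·2.56 + 0.16·1.664 = 0.94624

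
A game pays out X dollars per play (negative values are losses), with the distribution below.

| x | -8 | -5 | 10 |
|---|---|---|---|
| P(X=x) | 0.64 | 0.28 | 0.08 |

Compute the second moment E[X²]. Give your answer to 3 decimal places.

55.960

E[X²] = (-8)²(0.64) + (-5)²(0.28) + (10)²(0.08) = 55.96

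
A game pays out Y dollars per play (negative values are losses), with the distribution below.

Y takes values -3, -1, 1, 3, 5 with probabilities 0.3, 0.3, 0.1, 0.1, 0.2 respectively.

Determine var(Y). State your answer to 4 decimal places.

8.9600

E[Y] = (-3)(0.3) + (-1)(0.3) + (1)(0.1) + (3)(0.1) + (5)(0.2) = 0.2
E[Y²] = (-3)²(0.3) + (-1)²(0.3) + (1)²(0.1) + (3)²(0.1) + (5)²(0.2) = 9
var(Y) = E[Y²] − (E[Y])² = 9 − (0.2)² = 8.96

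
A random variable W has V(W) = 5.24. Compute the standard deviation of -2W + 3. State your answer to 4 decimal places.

4.5782

V(-2W + 3) = (-2)²·5.24 = 20.96
sd(-2W + 3) = √20.96 ≈ 4.5782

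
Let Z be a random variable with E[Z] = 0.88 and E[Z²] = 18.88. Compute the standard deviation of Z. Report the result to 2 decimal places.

Var(Z) = 18.88 − (0.88)² = 18.1056
SD(Z) = √18.1056 ≈ 4.26

4.26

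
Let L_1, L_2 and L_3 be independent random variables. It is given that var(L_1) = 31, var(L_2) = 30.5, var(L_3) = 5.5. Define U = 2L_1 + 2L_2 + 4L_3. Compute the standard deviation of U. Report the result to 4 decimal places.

By independence, var(U) = (2)²var(L_1) + (2)²var(L_2) + (4)²var(L_3)
= (2)²·31 + (2)²·30.5 + (4)²·5.5 = 334
SD(U) = √334 ≈ 18.2757

18.2757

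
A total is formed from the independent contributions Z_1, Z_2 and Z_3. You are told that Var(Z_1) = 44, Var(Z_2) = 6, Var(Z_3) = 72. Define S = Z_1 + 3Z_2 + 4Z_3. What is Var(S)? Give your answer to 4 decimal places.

1250.0000

By independence, Var(S) = (1)²Var(Z_1) + (3)²Var(Z_2) + (4)²Var(Z_3)
= (1)²·44 + (3)²·6 + (4)²·72 = 1250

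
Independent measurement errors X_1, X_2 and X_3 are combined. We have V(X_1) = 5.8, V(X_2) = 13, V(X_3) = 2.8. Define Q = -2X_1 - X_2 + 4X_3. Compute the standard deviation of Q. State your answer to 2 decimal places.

9.00

By independence, V(Q) = (-2)²V(X_1) + (-1)²V(X_2) + (4)²V(X_3)
= (-2)²·5.8 + (-1)²·13 + (4)²·2.8 = 81
sd(Q) = √81 ≈ 9.00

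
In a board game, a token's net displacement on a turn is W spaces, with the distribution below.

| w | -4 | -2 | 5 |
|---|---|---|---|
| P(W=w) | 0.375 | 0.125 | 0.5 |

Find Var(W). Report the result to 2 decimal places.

18.44

E[W] = (-4)(0.375) + (-2)(0.125) + (5)(0.5) = 0.75
E[W²] = (-4)²(0.375) + (-2)²(0.125) + (5)²(0.5) = 19
Var(W) = E[W²] − (E[W])² = 19 − (0.75)² = 18.4375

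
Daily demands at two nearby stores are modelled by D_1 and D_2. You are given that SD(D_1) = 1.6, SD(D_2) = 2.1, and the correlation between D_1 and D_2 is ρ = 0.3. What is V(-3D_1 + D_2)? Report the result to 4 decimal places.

V(D_1) = (1.6)² = 2.56;  V(D_2) = (2.1)² = 4.41
Cov(D_1,D_2) = ρ·SD(D_1)·SD(D_2) = 0.3·1.6·2.1 = 1.008
V(-3D_1 + D_2) = (-3)²·V(D_1) + (1)²·V(D_2) + 2·(-3)·(1)·Cov(D_1,D_2)
= 9·2.56 + 1·4.41 + -6·1.008 = 21.402

21.4020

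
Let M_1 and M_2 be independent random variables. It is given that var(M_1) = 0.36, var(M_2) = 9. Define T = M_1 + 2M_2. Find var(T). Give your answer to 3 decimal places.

36.360

By independence, var(T) = (1)²var(M_1) + (2)²var(M_2)
= (1)²·0.36 + (2)²·9 = 36.36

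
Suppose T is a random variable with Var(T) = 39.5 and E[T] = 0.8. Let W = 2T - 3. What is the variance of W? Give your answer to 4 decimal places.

158.0000

Var(2T - 3) = (2)²·Var(T) = 4·39.5 = 158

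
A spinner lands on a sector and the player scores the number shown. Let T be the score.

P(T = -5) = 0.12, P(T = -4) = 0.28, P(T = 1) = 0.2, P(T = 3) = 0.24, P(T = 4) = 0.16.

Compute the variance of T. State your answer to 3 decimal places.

E[T] = (-5)(0.12) + (-4)(0.28) + (1)(0.2) + (3)(0.24) + (4)(0.16) = -0.16
E[T²] = (-5)²(0.12) + (-4)²(0.28) + (1)²(0.2) + (3)²(0.24) + (4)²(0.16) = 12.4
var(T) = E[T²] − (E[T])² = 12.4 − (-0.16)² = 12.3744

12.374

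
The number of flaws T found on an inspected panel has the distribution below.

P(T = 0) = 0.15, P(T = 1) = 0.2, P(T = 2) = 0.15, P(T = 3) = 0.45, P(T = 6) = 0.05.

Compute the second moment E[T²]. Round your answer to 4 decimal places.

6.6500

E[T²] = (0)²(0.15) + (1)²(0.2) + (2)²(0.15) + (3)²(0.45) + (6)²(0.05) = 6.65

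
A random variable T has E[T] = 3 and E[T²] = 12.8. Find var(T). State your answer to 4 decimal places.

3.8000

var(T) = 12.8 − (3)² = 3.8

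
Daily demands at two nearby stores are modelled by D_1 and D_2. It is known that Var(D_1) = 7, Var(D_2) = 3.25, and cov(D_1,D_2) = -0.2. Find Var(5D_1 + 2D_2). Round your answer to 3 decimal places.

Var(5D_1 + 2D_2) = (5)²·Var(D_1) + (2)²·Var(D_2) + 2·(5)·(2)·cov(D_1,D_2)
= 25·7 + 4·3.25 + 20·-0.2 = 184

184.000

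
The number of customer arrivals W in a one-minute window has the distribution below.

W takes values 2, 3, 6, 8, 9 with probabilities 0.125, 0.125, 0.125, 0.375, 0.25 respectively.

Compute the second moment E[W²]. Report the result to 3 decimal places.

E[W²] = (2)²(0.125) + (3)²(0.125) + (6)²(0.125) + (8)²(0.375) + (9)²(0.25) = 50.375

50.375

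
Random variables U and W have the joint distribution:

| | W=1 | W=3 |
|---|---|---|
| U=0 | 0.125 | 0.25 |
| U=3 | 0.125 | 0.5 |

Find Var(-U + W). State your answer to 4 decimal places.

2.4844

E[U] = 1.875,  E[W] = 2.5,  E[UW] = 4.875
Var(U) = 5.625 − (1.875)² = 2.109375;  Var(W) = 7 − (2.5)² = 0.75
Cov(U,W) = 4.875 − (1.875)(2.5) = 0.1875
Var(-U + W) = (-1)²·2.109375 + (1)²·0.75 + 2·(-1)·(1)·0.1875 = 2.484375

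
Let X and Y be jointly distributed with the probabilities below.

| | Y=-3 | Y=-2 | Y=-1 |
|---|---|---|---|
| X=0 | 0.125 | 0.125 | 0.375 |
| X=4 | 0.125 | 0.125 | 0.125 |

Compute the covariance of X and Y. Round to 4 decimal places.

-0.3750

E[X] = 1.5,  E[Y] = -1.75
E[XY] = -3
cov(X,Y) = E[XY] − E[X]E[Y] = -3 − (1.5)(-1.75) = -0.375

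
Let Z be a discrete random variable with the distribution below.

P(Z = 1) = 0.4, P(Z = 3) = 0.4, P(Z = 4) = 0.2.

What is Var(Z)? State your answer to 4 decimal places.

1.4400

E[Z] = (1)(0.4) + (3)(0.4) + (4)(0.2) = 2.4
E[Z²] = (1)²(0.4) + (3)²(0.4) + (4)²(0.2) = 7.2
Var(Z) = E[Z²] − (E[Z])² = 7.2 − (2.4)² = 1.44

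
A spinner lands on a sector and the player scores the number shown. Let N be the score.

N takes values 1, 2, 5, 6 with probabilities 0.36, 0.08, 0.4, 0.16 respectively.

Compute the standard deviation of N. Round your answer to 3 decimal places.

E[N] = (1)(0.36) + (2)(0.08) + (5)(0.4) + (6)(0.16) = 3.48
E[N²] = (1)²(0.36) + (2)²(0.08) + (5)²(0.4) + (6)²(0.16) = 16.44
Var(N) = E[N²] − (E[N])² = 16.44 − (3.48)² = 4.3296
SD(N) = √4.3296 ≈ 2.081

2.081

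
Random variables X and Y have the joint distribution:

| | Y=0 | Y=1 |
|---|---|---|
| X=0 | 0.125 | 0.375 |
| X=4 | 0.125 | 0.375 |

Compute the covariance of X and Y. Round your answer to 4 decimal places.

E[X] = 2,  E[Y] = 0.75
E[XY] = 1.5
Cov(X,Y) = E[XY] − E[X]E[Y] = 1.5 − (2)(0.75) = 0

0.0000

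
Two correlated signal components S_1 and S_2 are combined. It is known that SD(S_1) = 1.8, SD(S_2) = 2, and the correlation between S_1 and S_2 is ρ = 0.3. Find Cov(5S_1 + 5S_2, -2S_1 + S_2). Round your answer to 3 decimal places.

var(S_1) = (1.8)² = 3.24;  var(S_2) = (2)² = 4
Cov(S_1,S_2) = ρ·SD(S_1)·SD(S_2) = 0.3·1.8·2 = 1.08
Cov(5S_1 + 5S_2, -2S_1 + S_2) = (5)(-2)var(S_1) + (5)(1)var(S_2) + [(5)(1) + (5)(-2)]Cov(S_1,S_2)
= -10·3.24 + 5·4 + -5·1.08 = -17.8

-17.800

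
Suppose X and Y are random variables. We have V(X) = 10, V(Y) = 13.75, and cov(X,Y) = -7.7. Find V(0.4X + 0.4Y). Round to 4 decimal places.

V(0.4X + 0.4Y) = (0.4)²·V(X) + (0.4)²·V(Y) + 2·(0.4)·(0.4)·cov(X,Y)
= 0.16·10 + 0.16·13.75 + 0.32·-7.7 = 1.336

1.3360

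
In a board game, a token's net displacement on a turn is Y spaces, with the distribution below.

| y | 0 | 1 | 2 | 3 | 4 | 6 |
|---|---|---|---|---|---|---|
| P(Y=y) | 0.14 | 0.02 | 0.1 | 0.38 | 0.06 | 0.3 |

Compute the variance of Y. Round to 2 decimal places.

E[Y] = (0)(0.14) + (1)(0.02) + (2)(0.1) + (3)(0.38) + (4)(0.06) + (6)(0.3) = 3.4
E[Y²] = (0)²(0.14) + (1)²(0.02) + (2)²(0.1) + (3)²(0.38) + (4)²(0.06) + (6)²(0.3) = 15.6
V(Y) = E[Y²] − (E[Y])² = 15.6 − (3.4)² = 4.04

4.04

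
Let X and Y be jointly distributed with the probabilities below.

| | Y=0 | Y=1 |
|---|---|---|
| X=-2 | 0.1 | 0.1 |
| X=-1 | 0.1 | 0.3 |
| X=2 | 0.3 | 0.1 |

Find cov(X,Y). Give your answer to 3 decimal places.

-0.300

E[X] = 0,  E[Y] = 0.5
E[XY] = -0.3
cov(X,Y) = E[XY] − E[X]E[Y] = -0.3 − (0)(0.5) = -0.3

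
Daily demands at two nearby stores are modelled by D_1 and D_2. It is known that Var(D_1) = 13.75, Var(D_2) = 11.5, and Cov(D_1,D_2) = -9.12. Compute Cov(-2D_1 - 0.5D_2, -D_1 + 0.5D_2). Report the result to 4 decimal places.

Cov(-2D_1 - 0.5D_2, -D_1 + 0.5D_2) = (-2)(-1)Var(D_1) + (-0.5)(0.5)Var(D_2) + [(-2)(0.5) + (-0.5)(-1)]Cov(D_1,D_2)
= 2·13.75 + -0.25·11.5 + -0.5·-9.12 = 29.185

29.1850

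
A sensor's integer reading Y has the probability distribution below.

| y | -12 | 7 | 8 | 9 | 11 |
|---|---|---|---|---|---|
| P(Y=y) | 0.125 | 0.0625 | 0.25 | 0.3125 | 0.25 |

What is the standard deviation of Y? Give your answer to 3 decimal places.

E[Y] = (-12)(0.125) + (7)(0.0625) + (8)(0.25) + (9)(0.3125) + (11)(0.25) = 6.5
E[Y²] = (-12)²(0.125) + (7)²(0.0625) + (8)²(0.25) + (9)²(0.3125) + (11)²(0.25) = 92.625
Var(Y) = E[Y²] − (E[Y])² = 92.625 − (6.5)² = 50.375
σ(Y) = √50.375 ≈ 7.098

7.098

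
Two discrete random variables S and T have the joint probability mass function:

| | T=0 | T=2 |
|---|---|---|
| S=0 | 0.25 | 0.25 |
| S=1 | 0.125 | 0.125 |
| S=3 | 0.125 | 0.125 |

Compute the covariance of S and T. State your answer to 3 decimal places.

E[S] = 1,  E[T] = 1
E[ST] = 1
Cov(S,T) = E[ST] − E[S]E[T] = 1 − (1)(1) = 0

0.000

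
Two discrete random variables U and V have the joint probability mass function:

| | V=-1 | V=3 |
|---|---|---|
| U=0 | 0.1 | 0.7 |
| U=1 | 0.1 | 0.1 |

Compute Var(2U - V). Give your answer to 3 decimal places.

4.160

E[U] = 0.2,  E[V] = 2.2,  E[UV] = 0.2
Var(U) = 0.2 − (0.2)² = 0.16;  Var(V) = 7.4 − (2.2)² = 2.56
cov(U,V) = 0.2 − (0.2)(2.2) = -0.24
Var(2U - V) = (2)²·0.16 + (-1)²·2.56 + 2·(2)·(-1)·-0.24 = 4.16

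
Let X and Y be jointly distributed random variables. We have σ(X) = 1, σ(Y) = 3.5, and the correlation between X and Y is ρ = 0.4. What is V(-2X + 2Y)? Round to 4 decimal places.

41.8000

V(X) = (1)² = 1;  V(Y) = (3.5)² = 12.25
cov(X,Y) = ρ·σ(X)·σ(Y) = 0.4·1·3.5 = 1.4
V(-2X + 2Y) = (-2)²·V(X) + (2)²·V(Y) + 2·(-2)·(2)·cov(X,Y)
= 4·1 + 4·12.25 + -8·1.4 = 41.8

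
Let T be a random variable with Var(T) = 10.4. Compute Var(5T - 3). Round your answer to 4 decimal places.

260.0000

Var(5T - 3) = (5)²·Var(T) = 25·10.4 = 260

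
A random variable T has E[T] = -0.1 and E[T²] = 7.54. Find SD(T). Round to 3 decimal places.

V(T) = 7.54 − (-0.1)² = 7.53
SD(T) = √7.53 ≈ 2.744

2.744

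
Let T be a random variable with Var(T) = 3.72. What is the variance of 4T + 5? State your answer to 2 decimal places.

Var(4T + 5) = (4)²·Var(T) = 16·3.72 = 59.52

59.52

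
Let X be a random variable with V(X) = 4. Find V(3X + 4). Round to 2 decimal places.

V(3X + 4) = (3)²·V(X) = 9·4 = 36

36.00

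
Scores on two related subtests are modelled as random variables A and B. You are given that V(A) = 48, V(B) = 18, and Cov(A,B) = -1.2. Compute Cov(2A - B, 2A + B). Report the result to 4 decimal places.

Cov(2A - B, 2A + B) = (2)(2)V(A) + (-1)(1)V(B) + [(2)(1) + (-1)(2)]Cov(A,B)
= 4·48 + -1·18 + 0·-1.2 = 174

174.0000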